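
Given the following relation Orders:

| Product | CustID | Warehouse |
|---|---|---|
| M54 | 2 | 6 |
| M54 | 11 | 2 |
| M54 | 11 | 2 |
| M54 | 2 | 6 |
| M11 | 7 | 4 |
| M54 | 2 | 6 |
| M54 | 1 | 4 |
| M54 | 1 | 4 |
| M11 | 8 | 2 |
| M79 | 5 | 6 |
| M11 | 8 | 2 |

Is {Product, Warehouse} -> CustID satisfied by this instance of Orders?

Yes

(Product=M54, Warehouse=6): 3 rows → CustID = 2, 2, 2 ✓
(Product=M54, Warehouse=2): 2 rows → CustID = 11, 11 ✓
(Product=M11, Warehouse=4): 1 row → CustID = 7 ✓
(Product=M54, Warehouse=4): 2 rows → CustID = 1, 1 ✓
(Product=M11, Warehouse=2): 2 rows → CustID = 8, 8 ✓
(Product=M79, Warehouse=6): 1 row → CustID = 5 ✓
Every {Product, Warehouse} value is associated with a single CustID value, so {Product, Warehouse} -> CustID holds.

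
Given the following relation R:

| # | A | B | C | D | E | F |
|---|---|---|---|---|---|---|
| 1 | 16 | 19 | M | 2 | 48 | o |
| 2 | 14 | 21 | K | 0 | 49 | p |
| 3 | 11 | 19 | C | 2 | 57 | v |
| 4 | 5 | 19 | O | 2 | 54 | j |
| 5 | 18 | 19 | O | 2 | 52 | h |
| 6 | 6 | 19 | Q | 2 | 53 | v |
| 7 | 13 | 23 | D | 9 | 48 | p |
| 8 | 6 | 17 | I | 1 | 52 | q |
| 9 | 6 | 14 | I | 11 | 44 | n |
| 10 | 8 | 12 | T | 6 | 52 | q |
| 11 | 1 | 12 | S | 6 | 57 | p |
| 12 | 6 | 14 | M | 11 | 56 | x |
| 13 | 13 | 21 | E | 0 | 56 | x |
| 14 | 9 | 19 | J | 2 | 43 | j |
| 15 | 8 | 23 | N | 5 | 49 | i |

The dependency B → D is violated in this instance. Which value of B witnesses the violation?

B=19: rows 1, 3, 4, 5, 6, 14 → D = 2, 2, 2, 2, 2, 2 ✓
B=21: rows 2, 13 → D = 0, 0 ✓
B=23: rows 7, 15 → D takes values {9, 5} — violation
B=17: row 8 → D = 1 ✓
B=14: rows 9, 12 → D = 11, 11 ✓
B=12: rows 10, 11 → D = 6, 6 ✓
The only B value with inconsistent D is B=23.

23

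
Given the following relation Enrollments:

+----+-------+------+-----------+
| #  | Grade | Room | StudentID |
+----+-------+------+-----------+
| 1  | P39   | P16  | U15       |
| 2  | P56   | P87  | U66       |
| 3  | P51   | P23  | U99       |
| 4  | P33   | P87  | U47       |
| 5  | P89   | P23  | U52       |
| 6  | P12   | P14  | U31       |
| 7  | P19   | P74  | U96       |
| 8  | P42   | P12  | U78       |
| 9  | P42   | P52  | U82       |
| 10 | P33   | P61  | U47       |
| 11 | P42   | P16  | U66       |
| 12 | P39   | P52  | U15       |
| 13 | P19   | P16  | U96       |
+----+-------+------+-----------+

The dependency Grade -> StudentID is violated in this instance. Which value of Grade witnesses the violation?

P42

Grade=P39: rows 1, 12 → StudentID = U15, U15 ✓
Grade=P56: row 2 → StudentID = U66 ✓
Grade=P51: row 3 → StudentID = U99 ✓
Grade=P33: rows 4, 10 → StudentID = U47, U47 ✓
Grade=P89: row 5 → StudentID = U52 ✓
Grade=P12: row 6 → StudentID = U31 ✓
Grade=P19: rows 7, 13 → StudentID = U96, U96 ✓
Grade=P42: rows 8, 9, 11 → StudentID takes values {U78, U82, U66} — violation
The only Grade value with inconsistent StudentID is Grade=P42.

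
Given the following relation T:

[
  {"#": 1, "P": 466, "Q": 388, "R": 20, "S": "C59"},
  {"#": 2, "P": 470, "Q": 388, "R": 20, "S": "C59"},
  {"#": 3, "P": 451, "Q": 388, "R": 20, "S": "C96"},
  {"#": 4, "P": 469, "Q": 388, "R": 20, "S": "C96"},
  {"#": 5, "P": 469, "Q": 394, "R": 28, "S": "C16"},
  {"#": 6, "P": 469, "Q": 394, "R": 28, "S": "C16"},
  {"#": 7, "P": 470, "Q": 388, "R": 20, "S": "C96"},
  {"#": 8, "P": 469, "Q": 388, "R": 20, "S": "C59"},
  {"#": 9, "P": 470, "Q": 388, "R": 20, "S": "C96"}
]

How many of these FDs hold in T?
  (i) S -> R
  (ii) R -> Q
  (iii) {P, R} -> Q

(i) S -> R: every LHS value maps to a single RHS value — holds.
(ii) R -> Q: every LHS value maps to a single RHS value — holds.
(iii) {P, R} -> Q: every LHS value maps to a single RHS value — holds.
3 of the 3 dependencies hold.

3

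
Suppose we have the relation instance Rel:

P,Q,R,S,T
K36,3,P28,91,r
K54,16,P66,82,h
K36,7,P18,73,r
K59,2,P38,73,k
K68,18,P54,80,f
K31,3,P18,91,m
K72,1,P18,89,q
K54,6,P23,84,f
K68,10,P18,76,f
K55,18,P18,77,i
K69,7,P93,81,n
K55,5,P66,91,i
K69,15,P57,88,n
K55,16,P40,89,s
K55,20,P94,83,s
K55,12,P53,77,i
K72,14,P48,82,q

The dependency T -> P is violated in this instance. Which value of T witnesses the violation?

T=r: 2 rows → P = K36, K36 ✓
T=h: 1 row → P = K54 ✓
T=k: 1 row → P = K59 ✓
T=f: 3 rows → P takes values {K68, K54} — violation
T=m: 1 row → P = K31 ✓
T=q: 2 rows → P = K72, K72 ✓
T=i: 3 rows → P = K55, K55, K55 ✓
T=n: 2 rows → P = K69, K69 ✓
T=s: 2 rows → P = K55, K55 ✓
The only T value with inconsistent P is T=f.

f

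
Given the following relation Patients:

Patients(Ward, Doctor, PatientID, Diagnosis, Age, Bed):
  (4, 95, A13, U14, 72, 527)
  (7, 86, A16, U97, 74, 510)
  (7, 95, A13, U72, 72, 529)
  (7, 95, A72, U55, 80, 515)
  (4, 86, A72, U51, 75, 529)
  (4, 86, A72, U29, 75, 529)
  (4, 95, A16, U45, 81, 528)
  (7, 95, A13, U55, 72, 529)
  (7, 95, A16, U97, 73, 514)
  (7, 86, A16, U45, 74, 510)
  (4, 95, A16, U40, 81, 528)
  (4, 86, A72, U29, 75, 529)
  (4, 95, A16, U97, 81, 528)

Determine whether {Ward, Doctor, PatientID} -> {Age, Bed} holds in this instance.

Yes

(Ward=4, Doctor=95, PatientID=A13): 1 row → {Age,Bed} = (72, 527) ✓
(Ward=7, Doctor=86, PatientID=A16): 2 rows → {Age,Bed} = (74, 510), (74, 510) ✓
(Ward=7, Doctor=95, PatientID=A13): 2 rows → {Age,Bed} = (72, 529), (72, 529) ✓
(Ward=7, Doctor=95, PatientID=A72): 1 row → {Age,Bed} = (80, 515) ✓
(Ward=4, Doctor=86, PatientID=A72): 3 rows → {Age,Bed} = (75, 529), (75, 529), (75, 529) ✓
(Ward=4, Doctor=95, PatientID=A16): 3 rows → {Age,Bed} = (81, 528), (81, 528), (81, 528) ✓
(Ward=7, Doctor=95, PatientID=A16): 1 row → {Age,Bed} = (73, 514) ✓
Every {Ward, Doctor, PatientID} value is associated with a single {Age, Bed} value, so {Ward, Doctor, PatientID} -> {Age, Bed} holds.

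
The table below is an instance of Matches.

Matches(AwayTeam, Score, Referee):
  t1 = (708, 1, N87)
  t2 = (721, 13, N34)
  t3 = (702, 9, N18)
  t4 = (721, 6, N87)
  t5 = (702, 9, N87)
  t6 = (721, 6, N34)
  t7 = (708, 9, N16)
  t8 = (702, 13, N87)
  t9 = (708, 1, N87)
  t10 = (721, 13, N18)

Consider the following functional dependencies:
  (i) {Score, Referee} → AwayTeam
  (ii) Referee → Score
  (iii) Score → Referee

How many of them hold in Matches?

(i) {Score, Referee} → AwayTeam: every LHS value maps to a single RHS value — holds.
(ii) Referee → Score: Referee=N87: rows 1, 4, 5, 8, 9 → Score takes values {1, 6, 9, 13} — violation; Referee=N34: rows 2, 6 → Score takes values {13, 6} — violation; Referee=N18: rows 3, 10 → Score takes values {9, 13} — violation — fails.
(iii) Score → Referee: Score=13: rows 2, 8, 10 → Referee takes values {N34, N87, N18} — violation; Score=9: rows 3, 5, 7 → Referee takes values {N18, N87, N16} — violation; Score=6: rows 4, 6 → Referee takes values {N87, N34} — violation — fails.
1 of the 3 dependencies holds.

1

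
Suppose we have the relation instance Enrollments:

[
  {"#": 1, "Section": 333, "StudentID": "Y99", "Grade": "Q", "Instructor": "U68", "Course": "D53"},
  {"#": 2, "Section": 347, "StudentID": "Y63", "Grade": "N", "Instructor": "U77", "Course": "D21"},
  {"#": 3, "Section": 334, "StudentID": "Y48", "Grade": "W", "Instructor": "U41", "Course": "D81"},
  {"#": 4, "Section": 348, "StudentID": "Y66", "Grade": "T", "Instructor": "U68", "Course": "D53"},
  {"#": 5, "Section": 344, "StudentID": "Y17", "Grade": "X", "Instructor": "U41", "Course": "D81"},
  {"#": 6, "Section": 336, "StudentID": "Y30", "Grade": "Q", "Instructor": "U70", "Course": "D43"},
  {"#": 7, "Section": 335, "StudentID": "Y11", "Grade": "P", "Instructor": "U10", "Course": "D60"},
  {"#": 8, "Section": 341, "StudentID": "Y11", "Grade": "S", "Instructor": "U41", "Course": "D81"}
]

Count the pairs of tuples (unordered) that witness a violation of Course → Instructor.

0

Course=D53: all 2 rows agree on Instructor — 0 pairs.
Course=D81: all 3 rows agree on Instructor — 0 pairs.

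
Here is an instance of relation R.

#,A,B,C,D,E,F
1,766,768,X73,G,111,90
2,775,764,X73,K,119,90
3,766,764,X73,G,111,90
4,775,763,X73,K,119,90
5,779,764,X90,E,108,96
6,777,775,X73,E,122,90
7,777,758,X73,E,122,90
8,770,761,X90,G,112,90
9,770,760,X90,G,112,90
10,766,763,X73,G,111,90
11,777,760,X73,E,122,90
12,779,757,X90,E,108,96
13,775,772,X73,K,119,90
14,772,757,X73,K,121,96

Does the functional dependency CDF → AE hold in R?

(C=X73, D=G, F=90): rows 1, 3, 10 → {A,E} = (766, 111), (766, 111), (766, 111) ✓
(C=X73, D=K, F=90): rows 2, 4, 13 → {A,E} = (775, 119), (775, 119), (775, 119) ✓
(C=X90, D=E, F=96): rows 5, 12 → {A,E} = (779, 108), (779, 108) ✓
(C=X73, D=E, F=90): rows 6, 7, 11 → {A,E} = (777, 122), (777, 122), (777, 122) ✓
(C=X90, D=G, F=90): rows 8, 9 → {A,E} = (770, 112), (770, 112) ✓
(C=X73, D=K, F=96): row 14 → {A,E} = (772, 121) ✓
Every CDF value is associated with a single AE value, so CDF → AE holds.

Yes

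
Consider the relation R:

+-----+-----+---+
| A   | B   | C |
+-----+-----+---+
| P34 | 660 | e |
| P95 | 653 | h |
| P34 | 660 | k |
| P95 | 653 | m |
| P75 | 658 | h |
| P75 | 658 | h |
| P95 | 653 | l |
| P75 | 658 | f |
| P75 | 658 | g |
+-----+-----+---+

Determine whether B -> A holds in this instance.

B=660: 2 rows → A = P34, P34 ✓
B=653: 3 rows → A = P95, P95, P95 ✓
B=658: 4 rows → A = P75, P75, P75, P75 ✓
Every B value is associated with a single A value, so B -> A holds.

Yes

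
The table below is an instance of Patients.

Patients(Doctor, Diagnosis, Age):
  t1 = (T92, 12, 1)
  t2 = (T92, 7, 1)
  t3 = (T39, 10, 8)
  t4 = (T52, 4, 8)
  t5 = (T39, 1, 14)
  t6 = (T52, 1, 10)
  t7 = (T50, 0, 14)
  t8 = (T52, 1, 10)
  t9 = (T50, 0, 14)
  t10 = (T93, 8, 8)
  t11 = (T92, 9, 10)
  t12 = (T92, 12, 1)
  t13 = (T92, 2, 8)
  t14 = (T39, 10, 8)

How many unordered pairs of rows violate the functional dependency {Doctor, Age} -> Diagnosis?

2

(Doctor=T92, Age=1): violating pairs (1,2), (2,12) — 2 pairs.
(Doctor=T39, Age=8): all 2 rows agree on Diagnosis — 0 pairs.
(Doctor=T52, Age=10): all 2 rows agree on Diagnosis — 0 pairs.
(Doctor=T50, Age=14): all 2 rows agree on Diagnosis — 0 pairs.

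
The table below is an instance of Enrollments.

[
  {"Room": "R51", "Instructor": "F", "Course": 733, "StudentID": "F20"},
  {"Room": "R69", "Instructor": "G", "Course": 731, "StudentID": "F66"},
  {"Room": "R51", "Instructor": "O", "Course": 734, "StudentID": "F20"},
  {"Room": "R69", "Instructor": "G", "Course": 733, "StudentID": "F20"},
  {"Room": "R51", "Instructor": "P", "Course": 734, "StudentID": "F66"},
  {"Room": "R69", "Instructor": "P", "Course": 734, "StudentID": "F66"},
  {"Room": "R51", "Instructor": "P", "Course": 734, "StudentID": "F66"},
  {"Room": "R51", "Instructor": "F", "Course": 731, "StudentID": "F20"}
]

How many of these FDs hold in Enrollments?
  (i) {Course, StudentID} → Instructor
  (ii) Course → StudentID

0

(i) {Course, StudentID} → Instructor: (Course=733, StudentID=F20): 2 rows → Instructor takes values {F, G} — violation — fails.
(ii) Course → StudentID: Course=731: 2 rows → StudentID takes values {F66, F20} — violation; Course=734: 4 rows → StudentID takes values {F20, F66} — violation — fails.
None of the 2 dependencies hold.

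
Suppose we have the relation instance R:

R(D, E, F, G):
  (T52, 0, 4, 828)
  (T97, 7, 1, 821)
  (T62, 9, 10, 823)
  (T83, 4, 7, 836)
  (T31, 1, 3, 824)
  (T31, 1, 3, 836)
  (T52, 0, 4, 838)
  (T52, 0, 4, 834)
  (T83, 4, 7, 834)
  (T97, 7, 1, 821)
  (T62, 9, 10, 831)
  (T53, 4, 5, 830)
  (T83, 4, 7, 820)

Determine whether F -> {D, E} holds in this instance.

F=4: 3 rows → {D,E} = (T52, 0), (T52, 0), (T52, 0) ✓
F=1: 2 rows → {D,E} = (T97, 7), (T97, 7) ✓
F=10: 2 rows → {D,E} = (T62, 9), (T62, 9) ✓
F=7: 3 rows → {D,E} = (T83, 4), (T83, 4), (T83, 4) ✓
F=3: 2 rows → {D,E} = (T31, 1), (T31, 1) ✓
F=5: 1 row → {D,E} = (T53, 4) ✓
Every F value is associated with a single {D, E} value, so F -> {D, E} holds.

Yes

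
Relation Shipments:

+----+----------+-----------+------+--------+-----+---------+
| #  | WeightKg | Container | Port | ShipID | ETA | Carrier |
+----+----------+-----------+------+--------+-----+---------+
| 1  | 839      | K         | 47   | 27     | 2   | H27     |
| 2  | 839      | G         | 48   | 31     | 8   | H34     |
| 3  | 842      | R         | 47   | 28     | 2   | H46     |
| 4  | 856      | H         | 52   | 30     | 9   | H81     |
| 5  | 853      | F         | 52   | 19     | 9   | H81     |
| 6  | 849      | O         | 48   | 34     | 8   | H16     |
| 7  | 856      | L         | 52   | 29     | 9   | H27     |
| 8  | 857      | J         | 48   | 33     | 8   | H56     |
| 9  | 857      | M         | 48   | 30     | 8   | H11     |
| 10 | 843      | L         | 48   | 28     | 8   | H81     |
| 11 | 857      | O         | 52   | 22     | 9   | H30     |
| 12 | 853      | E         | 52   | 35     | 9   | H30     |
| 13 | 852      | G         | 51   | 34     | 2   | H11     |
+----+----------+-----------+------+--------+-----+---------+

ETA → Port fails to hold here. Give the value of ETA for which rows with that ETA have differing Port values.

2

ETA=2: rows 1, 3, 13 → Port takes values {47, 51} — violation
ETA=8: rows 2, 6, 8, 9, 10 → Port = 48, 48, 48, 48, 48 ✓
ETA=9: rows 4, 5, 7, 11, 12 → Port = 52, 52, 52, 52, 52 ✓
The only ETA value with inconsistent Port is ETA=2.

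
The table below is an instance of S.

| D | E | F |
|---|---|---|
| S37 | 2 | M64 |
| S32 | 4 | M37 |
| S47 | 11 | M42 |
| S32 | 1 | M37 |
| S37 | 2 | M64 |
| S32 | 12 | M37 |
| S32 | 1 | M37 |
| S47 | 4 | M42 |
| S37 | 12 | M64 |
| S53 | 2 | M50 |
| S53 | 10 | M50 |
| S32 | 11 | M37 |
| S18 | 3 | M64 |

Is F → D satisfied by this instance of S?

No

F=M64: 4 rows → D takes values {S37, S18} — violation
F=M37: 5 rows → D = S32, S32, S32, S32, S32 ✓
F=M42: 2 rows → D = S47, S47 ✓
F=M50: 2 rows → D = S53, S53 ✓
Two rows agree on F but differ on D, so F → D does not hold.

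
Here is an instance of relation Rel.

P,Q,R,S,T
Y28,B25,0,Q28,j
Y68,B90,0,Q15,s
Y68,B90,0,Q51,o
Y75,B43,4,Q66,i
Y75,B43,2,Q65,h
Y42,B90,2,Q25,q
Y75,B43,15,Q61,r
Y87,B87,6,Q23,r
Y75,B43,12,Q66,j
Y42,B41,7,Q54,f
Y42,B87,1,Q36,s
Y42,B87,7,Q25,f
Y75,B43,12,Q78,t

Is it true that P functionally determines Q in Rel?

No

P=Y28: 1 row → Q = B25 ✓
P=Y68: 2 rows → Q = B90, B90 ✓
P=Y75: 5 rows → Q = B43, B43, B43, B43, B43 ✓
P=Y42: 4 rows → Q takes values {B90, B41, B87} — violation
P=Y87: 1 row → Q = B87 ✓
Two rows agree on P but differ on Q, so P → Q does not hold.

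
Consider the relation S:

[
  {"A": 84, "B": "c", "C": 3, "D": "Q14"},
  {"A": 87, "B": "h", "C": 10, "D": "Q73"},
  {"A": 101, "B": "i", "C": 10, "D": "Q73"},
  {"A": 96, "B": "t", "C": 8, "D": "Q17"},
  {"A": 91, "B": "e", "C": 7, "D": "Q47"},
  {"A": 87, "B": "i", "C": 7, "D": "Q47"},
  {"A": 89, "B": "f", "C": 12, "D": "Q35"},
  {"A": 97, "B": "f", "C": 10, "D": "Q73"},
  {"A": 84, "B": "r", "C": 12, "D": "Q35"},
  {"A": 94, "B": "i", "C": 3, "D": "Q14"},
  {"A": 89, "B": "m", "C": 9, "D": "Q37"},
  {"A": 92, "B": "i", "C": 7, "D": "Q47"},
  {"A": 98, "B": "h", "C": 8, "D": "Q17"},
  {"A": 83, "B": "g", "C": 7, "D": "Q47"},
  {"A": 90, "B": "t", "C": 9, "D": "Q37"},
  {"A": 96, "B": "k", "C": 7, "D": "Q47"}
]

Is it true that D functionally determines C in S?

Yes

D=Q14: 2 rows → C = 3, 3 ✓
D=Q73: 3 rows → C = 10, 10, 10 ✓
D=Q17: 2 rows → C = 8, 8 ✓
D=Q47: 5 rows → C = 7, 7, 7, 7, 7 ✓
D=Q35: 2 rows → C = 12, 12 ✓
D=Q37: 2 rows → C = 9, 9 ✓
Every D value is associated with a single C value, so D -> C holds.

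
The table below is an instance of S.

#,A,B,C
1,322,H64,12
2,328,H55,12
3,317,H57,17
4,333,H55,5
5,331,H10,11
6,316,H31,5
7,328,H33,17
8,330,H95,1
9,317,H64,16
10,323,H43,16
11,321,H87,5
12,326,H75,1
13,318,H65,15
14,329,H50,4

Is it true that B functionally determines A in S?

B=H64: rows 1, 9 → A takes values {322, 317} — violation
B=H55: rows 2, 4 → A takes values {328, 333} — violation
B=H57: row 3 → A = 317 ✓
B=H10: row 5 → A = 331 ✓
B=H31: row 6 → A = 316 ✓
B=H33: row 7 → A = 328 ✓
B=H95: row 8 → A = 330 ✓
B=H43: row 10 → A = 323 ✓
B=H87: row 11 → A = 321 ✓
B=H75: row 12 → A = 326 ✓
B=H65: row 13 → A = 318 ✓
B=H50: row 14 → A = 329 ✓
Two rows agree on B but differ on A, so B -> A does not hold.

No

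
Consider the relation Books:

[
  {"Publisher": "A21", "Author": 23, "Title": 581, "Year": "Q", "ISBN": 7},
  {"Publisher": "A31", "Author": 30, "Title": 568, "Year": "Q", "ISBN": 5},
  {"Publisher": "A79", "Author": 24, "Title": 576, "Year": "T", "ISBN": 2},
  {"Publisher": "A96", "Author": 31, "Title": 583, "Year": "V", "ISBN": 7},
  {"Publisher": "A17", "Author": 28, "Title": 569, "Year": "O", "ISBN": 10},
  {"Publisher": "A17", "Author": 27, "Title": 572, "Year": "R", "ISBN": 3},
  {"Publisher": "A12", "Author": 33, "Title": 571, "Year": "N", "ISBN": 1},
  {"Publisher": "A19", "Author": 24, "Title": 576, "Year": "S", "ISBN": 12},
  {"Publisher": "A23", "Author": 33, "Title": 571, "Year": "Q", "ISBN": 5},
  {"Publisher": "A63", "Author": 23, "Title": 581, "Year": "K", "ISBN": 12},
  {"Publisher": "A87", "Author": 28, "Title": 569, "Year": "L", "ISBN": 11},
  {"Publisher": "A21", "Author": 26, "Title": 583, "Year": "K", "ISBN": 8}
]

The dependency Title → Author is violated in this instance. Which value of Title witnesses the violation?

583

Title=581: 2 rows → Author = 23, 23 ✓
Title=568: 1 row → Author = 30 ✓
Title=576: 2 rows → Author = 24, 24 ✓
Title=583: 2 rows → Author takes values {31, 26} — violation
Title=569: 2 rows → Author = 28, 28 ✓
Title=572: 1 row → Author = 27 ✓
Title=571: 2 rows → Author = 33, 33 ✓
The only Title value with inconsistent Author is Title=583.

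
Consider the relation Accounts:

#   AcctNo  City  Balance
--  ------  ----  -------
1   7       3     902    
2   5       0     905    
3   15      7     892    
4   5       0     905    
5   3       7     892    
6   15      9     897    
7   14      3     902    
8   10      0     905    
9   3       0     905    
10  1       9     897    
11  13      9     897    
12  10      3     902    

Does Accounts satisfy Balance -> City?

Yes

Balance=902: rows 1, 7, 12 → City = 3, 3, 3 ✓
Balance=905: rows 2, 4, 8, 9 → City = 0, 0, 0, 0 ✓
Balance=892: rows 3, 5 → City = 7, 7 ✓
Balance=897: rows 6, 10, 11 → City = 9, 9, 9 ✓
Every Balance value is associated with a single City value, so Balance -> City holds.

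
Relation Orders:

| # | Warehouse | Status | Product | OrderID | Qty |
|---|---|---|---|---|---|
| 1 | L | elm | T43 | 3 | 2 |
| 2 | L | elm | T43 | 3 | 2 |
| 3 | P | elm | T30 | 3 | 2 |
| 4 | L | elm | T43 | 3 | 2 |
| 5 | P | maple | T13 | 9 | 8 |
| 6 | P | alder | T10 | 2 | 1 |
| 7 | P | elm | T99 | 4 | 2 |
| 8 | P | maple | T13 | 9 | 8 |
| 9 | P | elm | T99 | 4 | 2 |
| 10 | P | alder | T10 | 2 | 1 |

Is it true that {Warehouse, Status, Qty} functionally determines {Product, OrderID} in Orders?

(Warehouse=L, Status=elm, Qty=2): rows 1, 2, 4 → {Product,OrderID} = (T43, 3), (T43, 3), (T43, 3) ✓
(Warehouse=P, Status=elm, Qty=2): rows 3, 7, 9 → {Product,OrderID} takes values {(T30, 3), (T99, 4)} — violation
(Warehouse=P, Status=maple, Qty=8): rows 5, 8 → {Product,OrderID} = (T13, 9), (T13, 9) ✓
(Warehouse=P, Status=alder, Qty=1): rows 6, 10 → {Product,OrderID} = (T10, 2), (T10, 2) ✓
Two rows agree on {Warehouse, Status, Qty} but differ on {Product, OrderID}, so {Warehouse, Status, Qty} → {Product, OrderID} does not hold.

No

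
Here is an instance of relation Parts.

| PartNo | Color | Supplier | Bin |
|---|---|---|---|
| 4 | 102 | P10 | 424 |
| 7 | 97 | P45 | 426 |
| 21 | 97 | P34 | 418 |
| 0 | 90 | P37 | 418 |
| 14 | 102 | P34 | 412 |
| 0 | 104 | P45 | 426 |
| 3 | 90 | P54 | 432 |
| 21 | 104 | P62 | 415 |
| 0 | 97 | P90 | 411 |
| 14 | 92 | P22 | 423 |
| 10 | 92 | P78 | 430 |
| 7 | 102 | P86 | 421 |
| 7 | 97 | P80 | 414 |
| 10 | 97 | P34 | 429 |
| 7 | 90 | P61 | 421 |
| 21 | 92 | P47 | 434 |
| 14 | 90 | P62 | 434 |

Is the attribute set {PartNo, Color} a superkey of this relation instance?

No

Two distinct rows share (PartNo=7, Color=97), so {PartNo, Color} does not determine every attribute — not a superkey.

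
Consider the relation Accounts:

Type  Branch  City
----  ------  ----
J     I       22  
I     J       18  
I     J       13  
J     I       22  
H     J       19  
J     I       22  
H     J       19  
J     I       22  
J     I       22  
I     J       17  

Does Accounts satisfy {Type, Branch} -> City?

(Type=J, Branch=I): 5 rows → City = 22, 22, 22, 22, 22 ✓
(Type=I, Branch=J): 3 rows → City takes values {18, 13, 17} — violation
(Type=H, Branch=J): 2 rows → City = 19, 19 ✓
Two rows agree on {Type, Branch} but differ on City, so {Type, Branch} -> City does not hold.

No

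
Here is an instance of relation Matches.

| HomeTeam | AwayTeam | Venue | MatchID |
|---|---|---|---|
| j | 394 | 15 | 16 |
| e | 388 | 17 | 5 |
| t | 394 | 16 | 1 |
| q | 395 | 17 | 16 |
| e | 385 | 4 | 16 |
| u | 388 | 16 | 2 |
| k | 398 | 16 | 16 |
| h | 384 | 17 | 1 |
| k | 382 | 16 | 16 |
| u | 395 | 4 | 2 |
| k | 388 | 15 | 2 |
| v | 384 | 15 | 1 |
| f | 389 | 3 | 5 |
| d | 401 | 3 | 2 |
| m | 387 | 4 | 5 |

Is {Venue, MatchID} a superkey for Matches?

No

Two distinct rows share (Venue=16, MatchID=16), so {Venue, MatchID} does not determine every attribute — not a superkey.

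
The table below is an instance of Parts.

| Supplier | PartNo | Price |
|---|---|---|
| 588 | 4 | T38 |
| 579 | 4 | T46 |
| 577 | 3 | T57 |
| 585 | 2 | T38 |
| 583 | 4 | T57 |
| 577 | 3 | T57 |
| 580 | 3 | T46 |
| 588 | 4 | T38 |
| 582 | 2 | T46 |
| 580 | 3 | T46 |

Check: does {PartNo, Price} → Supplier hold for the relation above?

(PartNo=4, Price=T38): 2 rows → Supplier = 588, 588 ✓
(PartNo=4, Price=T46): 1 row → Supplier = 579 ✓
(PartNo=3, Price=T57): 2 rows → Supplier = 577, 577 ✓
(PartNo=2, Price=T38): 1 row → Supplier = 585 ✓
(PartNo=4, Price=T57): 1 row → Supplier = 583 ✓
(PartNo=3, Price=T46): 2 rows → Supplier = 580, 580 ✓
(PartNo=2, Price=T46): 1 row → Supplier = 582 ✓
Every {PartNo, Price} value is associated with a single Supplier value, so {PartNo, Price} → Supplier holds.

Yes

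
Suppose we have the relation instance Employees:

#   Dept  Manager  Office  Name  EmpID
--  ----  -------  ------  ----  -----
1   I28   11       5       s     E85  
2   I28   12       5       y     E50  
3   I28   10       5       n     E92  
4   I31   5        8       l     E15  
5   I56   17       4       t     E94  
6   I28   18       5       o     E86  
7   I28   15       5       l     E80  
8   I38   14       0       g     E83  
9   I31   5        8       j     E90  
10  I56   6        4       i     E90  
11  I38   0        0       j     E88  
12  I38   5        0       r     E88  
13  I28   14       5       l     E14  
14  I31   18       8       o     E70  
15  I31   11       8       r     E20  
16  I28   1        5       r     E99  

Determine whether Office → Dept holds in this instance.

Yes

Office=5: rows 1, 2, 3, 6, 7, 13, 16 → Dept = I28, I28, I28, I28, I28, I28, I28 ✓
Office=8: rows 4, 9, 14, 15 → Dept = I31, I31, I31, I31 ✓
Office=4: rows 5, 10 → Dept = I56, I56 ✓
Office=0: rows 8, 11, 12 → Dept = I38, I38, I38 ✓
Every Office value is associated with a single Dept value, so Office → Dept holds.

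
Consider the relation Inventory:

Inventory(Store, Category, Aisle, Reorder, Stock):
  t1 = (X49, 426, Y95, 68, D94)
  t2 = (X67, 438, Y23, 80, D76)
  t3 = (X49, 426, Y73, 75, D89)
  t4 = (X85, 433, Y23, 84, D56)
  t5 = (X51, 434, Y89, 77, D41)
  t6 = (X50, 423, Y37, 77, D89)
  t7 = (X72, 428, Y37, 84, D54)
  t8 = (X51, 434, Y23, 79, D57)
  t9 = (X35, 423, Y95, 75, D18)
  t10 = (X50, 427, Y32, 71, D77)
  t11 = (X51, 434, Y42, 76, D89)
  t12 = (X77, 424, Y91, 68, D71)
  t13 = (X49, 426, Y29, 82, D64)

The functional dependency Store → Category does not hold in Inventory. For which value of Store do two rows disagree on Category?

X50

Store=X49: rows 1, 3, 13 → Category = 426, 426, 426 ✓
Store=X67: row 2 → Category = 438 ✓
Store=X85: row 4 → Category = 433 ✓
Store=X51: rows 5, 8, 11 → Category = 434, 434, 434 ✓
Store=X50: rows 6, 10 → Category takes values {423, 427} — violation
Store=X72: row 7 → Category = 428 ✓
Store=X35: row 9 → Category = 423 ✓
Store=X77: row 12 → Category = 424 ✓
The only Store value with inconsistent Category is Store=X50.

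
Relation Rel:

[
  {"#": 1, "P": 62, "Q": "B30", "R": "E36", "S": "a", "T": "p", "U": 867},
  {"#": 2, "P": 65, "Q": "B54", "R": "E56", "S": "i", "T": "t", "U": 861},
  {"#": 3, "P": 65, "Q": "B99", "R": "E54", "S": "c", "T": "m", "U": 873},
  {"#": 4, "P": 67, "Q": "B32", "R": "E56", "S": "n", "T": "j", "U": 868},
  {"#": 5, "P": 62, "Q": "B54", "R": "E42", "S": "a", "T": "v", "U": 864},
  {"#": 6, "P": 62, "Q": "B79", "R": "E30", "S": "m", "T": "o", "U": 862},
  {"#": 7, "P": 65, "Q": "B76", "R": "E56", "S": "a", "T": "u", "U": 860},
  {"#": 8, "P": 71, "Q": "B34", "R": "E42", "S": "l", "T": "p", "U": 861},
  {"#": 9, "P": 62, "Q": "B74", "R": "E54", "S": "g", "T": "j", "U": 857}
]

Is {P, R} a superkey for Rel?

No

Rows 2 and 7 have the same {P, R} value (P=65, R=E56) but are distinct tuples, so {P, R} does not determine every attribute — not a superkey.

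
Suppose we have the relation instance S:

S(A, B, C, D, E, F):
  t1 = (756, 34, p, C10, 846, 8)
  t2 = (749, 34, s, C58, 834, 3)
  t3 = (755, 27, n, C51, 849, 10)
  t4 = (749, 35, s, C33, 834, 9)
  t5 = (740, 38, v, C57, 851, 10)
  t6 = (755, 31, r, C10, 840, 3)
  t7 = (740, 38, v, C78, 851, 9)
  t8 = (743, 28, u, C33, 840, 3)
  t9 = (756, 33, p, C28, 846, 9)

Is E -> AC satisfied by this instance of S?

E=846: rows 1, 9 → {A,C} = (756, p), (756, p) ✓
E=834: rows 2, 4 → {A,C} = (749, s), (749, s) ✓
E=849: row 3 → {A,C} = (755, n) ✓
E=851: rows 5, 7 → {A,C} = (740, v), (740, v) ✓
E=840: rows 6, 8 → {A,C} takes values {(755, r), (743, u)} — violation
Two rows agree on E but differ on AC, so E -> AC does not hold.

No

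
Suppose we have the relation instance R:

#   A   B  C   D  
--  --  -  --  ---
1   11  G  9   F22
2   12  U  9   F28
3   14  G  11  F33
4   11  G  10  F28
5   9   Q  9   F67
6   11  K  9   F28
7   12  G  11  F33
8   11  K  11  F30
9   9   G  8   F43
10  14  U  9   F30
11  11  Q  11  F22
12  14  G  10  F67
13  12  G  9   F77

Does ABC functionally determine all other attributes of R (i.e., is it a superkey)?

Yes

All 13 rows have distinct ABC values, so ABC → (all attributes) holds and ABC is a superkey.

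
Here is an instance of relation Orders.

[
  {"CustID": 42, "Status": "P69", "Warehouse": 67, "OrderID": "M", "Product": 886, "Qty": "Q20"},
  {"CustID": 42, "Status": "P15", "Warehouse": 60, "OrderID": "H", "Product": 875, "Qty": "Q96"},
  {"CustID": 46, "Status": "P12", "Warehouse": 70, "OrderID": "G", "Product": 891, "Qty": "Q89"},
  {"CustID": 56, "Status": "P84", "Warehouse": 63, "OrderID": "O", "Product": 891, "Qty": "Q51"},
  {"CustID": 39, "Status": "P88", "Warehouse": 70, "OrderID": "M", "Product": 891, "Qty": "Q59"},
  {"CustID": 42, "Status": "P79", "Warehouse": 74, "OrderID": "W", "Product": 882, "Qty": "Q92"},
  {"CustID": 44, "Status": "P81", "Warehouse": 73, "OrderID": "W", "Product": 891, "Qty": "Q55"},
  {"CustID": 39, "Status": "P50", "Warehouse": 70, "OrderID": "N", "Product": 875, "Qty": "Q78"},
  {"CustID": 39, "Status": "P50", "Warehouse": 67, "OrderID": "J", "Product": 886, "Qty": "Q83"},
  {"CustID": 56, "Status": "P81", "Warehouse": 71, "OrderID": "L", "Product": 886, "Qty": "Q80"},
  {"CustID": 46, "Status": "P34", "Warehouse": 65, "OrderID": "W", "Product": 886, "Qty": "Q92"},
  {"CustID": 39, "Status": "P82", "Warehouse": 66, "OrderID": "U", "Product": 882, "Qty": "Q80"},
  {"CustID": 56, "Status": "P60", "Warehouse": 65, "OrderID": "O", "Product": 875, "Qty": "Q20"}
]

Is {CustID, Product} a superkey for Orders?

Yes

All 13 rows have distinct {CustID, Product} values, so {CustID, Product} → (all attributes) holds and {CustID, Product} is a superkey.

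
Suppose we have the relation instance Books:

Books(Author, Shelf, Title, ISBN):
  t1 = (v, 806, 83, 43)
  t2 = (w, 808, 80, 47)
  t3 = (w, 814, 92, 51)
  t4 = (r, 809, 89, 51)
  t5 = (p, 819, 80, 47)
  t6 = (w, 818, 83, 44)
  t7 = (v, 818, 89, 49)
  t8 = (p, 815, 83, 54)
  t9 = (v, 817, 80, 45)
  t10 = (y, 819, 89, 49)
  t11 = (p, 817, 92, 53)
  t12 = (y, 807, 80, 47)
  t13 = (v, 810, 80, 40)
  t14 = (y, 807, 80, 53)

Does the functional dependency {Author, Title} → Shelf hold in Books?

No

(Author=v, Title=83): row 1 → Shelf = 806 ✓
(Author=w, Title=80): row 2 → Shelf = 808 ✓
(Author=w, Title=92): row 3 → Shelf = 814 ✓
(Author=r, Title=89): row 4 → Shelf = 809 ✓
(Author=p, Title=80): row 5 → Shelf = 819 ✓
(Author=w, Title=83): row 6 → Shelf = 818 ✓
(Author=v, Title=89): row 7 → Shelf = 818 ✓
(Author=p, Title=83): row 8 → Shelf = 815 ✓
(Author=v, Title=80): rows 9, 13 → Shelf takes values {817, 810} — violation
(Author=y, Title=89): row 10 → Shelf = 819 ✓
(Author=p, Title=92): row 11 → Shelf = 817 ✓
(Author=y, Title=80): rows 12, 14 → Shelf = 807, 807 ✓
Two rows agree on {Author, Title} but differ on Shelf, so {Author, Title} → Shelf does not hold.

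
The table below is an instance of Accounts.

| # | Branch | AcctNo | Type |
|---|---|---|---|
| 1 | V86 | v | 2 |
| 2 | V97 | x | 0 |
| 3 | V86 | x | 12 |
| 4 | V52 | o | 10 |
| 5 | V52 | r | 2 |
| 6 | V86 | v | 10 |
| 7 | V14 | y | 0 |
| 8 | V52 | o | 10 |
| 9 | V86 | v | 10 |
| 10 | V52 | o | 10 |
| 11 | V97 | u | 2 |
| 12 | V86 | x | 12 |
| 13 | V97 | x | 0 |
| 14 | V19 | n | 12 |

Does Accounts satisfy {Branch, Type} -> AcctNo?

Yes

(Branch=V86, Type=2): row 1 → AcctNo = v ✓
(Branch=V97, Type=0): rows 2, 13 → AcctNo = x, x ✓
(Branch=V86, Type=12): rows 3, 12 → AcctNo = x, x ✓
(Branch=V52, Type=10): rows 4, 8, 10 → AcctNo = o, o, o ✓
(Branch=V52, Type=2): row 5 → AcctNo = r ✓
(Branch=V86, Type=10): rows 6, 9 → AcctNo = v, v ✓
(Branch=V14, Type=0): row 7 → AcctNo = y ✓
(Branch=V97, Type=2): row 11 → AcctNo = u ✓
(Branch=V19, Type=12): row 14 → AcctNo = n ✓
Every {Branch, Type} value is associated with a single AcctNo value, so {Branch, Type} -> AcctNo holds.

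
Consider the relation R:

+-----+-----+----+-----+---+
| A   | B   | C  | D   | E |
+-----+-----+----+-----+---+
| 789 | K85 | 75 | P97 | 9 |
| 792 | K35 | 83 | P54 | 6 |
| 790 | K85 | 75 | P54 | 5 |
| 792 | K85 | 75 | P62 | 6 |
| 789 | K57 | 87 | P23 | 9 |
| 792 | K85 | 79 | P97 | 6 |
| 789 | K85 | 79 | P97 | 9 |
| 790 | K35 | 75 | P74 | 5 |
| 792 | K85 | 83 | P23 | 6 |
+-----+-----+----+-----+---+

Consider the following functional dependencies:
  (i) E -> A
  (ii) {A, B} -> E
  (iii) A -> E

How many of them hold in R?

(i) E -> A: every LHS value maps to a single RHS value — holds.
(ii) {A, B} -> E: every LHS value maps to a single RHS value — holds.
(iii) A -> E: every LHS value maps to a single RHS value — holds.
3 of the 3 dependencies hold.

3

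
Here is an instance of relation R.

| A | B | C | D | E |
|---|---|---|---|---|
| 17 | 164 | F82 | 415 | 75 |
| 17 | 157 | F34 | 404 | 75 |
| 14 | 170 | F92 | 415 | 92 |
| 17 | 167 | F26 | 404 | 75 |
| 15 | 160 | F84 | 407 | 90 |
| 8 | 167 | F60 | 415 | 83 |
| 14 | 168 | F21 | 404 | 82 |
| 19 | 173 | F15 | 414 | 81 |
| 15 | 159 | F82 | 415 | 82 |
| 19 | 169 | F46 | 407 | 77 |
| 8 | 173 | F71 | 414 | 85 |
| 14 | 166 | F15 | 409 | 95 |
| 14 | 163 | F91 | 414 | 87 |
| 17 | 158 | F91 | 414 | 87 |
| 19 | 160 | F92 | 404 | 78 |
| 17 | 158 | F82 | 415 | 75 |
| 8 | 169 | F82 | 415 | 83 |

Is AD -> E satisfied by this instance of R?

(A=17, D=415): 2 rows → E = 75, 75 ✓
(A=17, D=404): 2 rows → E = 75, 75 ✓
(A=14, D=415): 1 row → E = 92 ✓
(A=15, D=407): 1 row → E = 90 ✓
(A=8, D=415): 2 rows → E = 83, 83 ✓
(A=14, D=404): 1 row → E = 82 ✓
(A=19, D=414): 1 row → E = 81 ✓
(A=15, D=415): 1 row → E = 82 ✓
(A=19, D=407): 1 row → E = 77 ✓
(A=8, D=414): 1 row → E = 85 ✓
(A=14, D=409): 1 row → E = 95 ✓
(A=14, D=414): 1 row → E = 87 ✓
(A=17, D=414): 1 row → E = 87 ✓
(A=19, D=404): 1 row → E = 78 ✓
Every AD value is associated with a single E value, so AD -> E holds.

Yes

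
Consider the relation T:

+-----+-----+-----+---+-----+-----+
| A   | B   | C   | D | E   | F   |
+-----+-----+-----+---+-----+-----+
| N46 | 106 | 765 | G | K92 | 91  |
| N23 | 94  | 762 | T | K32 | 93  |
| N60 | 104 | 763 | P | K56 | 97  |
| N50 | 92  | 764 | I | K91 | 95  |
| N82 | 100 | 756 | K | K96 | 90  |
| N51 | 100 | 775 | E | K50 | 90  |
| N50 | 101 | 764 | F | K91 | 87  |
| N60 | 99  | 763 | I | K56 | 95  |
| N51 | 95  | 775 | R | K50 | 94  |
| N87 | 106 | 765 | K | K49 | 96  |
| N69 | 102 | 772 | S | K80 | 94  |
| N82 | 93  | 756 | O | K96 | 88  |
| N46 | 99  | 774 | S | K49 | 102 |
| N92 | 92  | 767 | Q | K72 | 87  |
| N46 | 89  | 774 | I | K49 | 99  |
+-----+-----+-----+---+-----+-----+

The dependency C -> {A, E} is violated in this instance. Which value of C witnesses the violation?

765

C=765: 2 rows → {A,E} takes values {(N46, K92), (N87, K49)} — violation
C=762: 1 row → {A,E} = (N23, K32) ✓
C=763: 2 rows → {A,E} = (N60, K56), (N60, K56) ✓
C=764: 2 rows → {A,E} = (N50, K91), (N50, K91) ✓
C=756: 2 rows → {A,E} = (N82, K96), (N82, K96) ✓
C=775: 2 rows → {A,E} = (N51, K50), (N51, K50) ✓
C=772: 1 row → {A,E} = (N69, K80) ✓
C=774: 2 rows → {A,E} = (N46, K49), (N46, K49) ✓
C=767: 1 row → {A,E} = (N92, K72) ✓
The only C value with inconsistent RHS is C=765.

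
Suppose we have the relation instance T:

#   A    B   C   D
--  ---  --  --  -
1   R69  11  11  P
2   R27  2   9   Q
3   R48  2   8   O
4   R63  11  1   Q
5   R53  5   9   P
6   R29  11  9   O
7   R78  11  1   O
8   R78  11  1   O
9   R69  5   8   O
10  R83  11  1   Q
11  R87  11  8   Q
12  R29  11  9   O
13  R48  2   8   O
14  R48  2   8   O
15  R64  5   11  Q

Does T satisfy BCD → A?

No

(B=11, C=11, D=P): row 1 → A = R69 ✓
(B=2, C=9, D=Q): row 2 → A = R27 ✓
(B=2, C=8, D=O): rows 3, 13, 14 → A = R48, R48, R48 ✓
(B=11, C=1, D=Q): rows 4, 10 → A takes values {R63, R83} — violation
(B=5, C=9, D=P): row 5 → A = R53 ✓
(B=11, C=9, D=O): rows 6, 12 → A = R29, R29 ✓
(B=11, C=1, D=O): rows 7, 8 → A = R78, R78 ✓
(B=5, C=8, D=O): row 9 → A = R69 ✓
(B=11, C=8, D=Q): row 11 → A = R87 ✓
(B=5, C=11, D=Q): row 15 → A = R64 ✓
Two rows agree on BCD but differ on A, so BCD → A does not hold.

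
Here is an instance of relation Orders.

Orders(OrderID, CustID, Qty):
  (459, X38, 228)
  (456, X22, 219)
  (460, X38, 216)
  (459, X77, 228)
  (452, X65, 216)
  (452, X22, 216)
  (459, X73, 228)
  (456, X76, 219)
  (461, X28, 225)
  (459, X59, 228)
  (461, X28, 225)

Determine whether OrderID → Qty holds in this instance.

OrderID=459: 4 rows → Qty = 228, 228, 228, 228 ✓
OrderID=456: 2 rows → Qty = 219, 219 ✓
OrderID=460: 1 row → Qty = 216 ✓
OrderID=452: 2 rows → Qty = 216, 216 ✓
OrderID=461: 2 rows → Qty = 225, 225 ✓
Every OrderID value is associated with a single Qty value, so OrderID → Qty holds.

Yes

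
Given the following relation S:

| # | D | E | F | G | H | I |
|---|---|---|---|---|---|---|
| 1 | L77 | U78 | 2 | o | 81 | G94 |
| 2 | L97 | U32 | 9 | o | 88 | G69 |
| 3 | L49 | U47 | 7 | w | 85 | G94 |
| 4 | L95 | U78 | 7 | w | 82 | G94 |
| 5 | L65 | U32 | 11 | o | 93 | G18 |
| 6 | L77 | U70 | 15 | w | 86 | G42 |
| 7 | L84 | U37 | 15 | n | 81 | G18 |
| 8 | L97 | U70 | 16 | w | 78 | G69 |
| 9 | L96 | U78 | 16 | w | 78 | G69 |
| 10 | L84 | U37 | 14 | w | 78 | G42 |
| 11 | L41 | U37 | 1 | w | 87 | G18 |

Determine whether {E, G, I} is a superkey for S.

Yes

All 11 rows have distinct {E, G, I} values, so {E, G, I} → (all attributes) holds and {E, G, I} is a superkey.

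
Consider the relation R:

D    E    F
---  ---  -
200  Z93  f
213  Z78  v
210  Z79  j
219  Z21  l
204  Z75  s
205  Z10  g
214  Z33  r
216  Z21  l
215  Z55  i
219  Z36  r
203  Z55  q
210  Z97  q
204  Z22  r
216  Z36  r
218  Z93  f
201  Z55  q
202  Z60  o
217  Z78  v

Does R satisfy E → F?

No

E=Z93: 2 rows → F = f, f ✓
E=Z78: 2 rows → F = v, v ✓
E=Z79: 1 row → F = j ✓
E=Z21: 2 rows → F = l, l ✓
E=Z75: 1 row → F = s ✓
E=Z10: 1 row → F = g ✓
E=Z33: 1 row → F = r ✓
E=Z55: 3 rows → F takes values {i, q} — violation
E=Z36: 2 rows → F = r, r ✓
E=Z97: 1 row → F = q ✓
E=Z22: 1 row → F = r ✓
E=Z60: 1 row → F = o ✓
Two rows agree on E but differ on F, so E → F does not hold.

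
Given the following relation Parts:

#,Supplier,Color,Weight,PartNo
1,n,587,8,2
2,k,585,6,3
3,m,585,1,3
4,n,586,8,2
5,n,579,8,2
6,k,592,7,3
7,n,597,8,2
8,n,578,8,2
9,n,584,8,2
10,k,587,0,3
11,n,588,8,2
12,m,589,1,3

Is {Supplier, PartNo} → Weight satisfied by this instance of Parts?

No

(Supplier=n, PartNo=2): rows 1, 4, 5, 7, 8, 9, 11 → Weight = 8, 8, 8, 8, 8, 8, 8 ✓
(Supplier=k, PartNo=3): rows 2, 6, 10 → Weight takes values {6, 7, 0} — violation
(Supplier=m, PartNo=3): rows 3, 12 → Weight = 1, 1 ✓
Two rows agree on {Supplier, PartNo} but differ on Weight, so {Supplier, PartNo} → Weight does not hold.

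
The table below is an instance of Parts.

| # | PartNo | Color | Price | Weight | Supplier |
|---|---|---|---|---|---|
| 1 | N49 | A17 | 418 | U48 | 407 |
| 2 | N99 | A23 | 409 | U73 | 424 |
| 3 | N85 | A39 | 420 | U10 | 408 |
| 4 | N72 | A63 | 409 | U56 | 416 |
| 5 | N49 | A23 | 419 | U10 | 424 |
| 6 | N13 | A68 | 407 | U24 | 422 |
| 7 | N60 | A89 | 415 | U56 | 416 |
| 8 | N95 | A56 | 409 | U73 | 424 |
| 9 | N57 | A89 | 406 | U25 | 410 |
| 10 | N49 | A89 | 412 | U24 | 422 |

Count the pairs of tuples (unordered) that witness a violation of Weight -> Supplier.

Weight=U73: all 2 rows agree on Supplier — 0 pairs.
Weight=U10: violating pairs (3,5) — 1 pair.
Weight=U56: all 2 rows agree on Supplier — 0 pairs.
Weight=U24: all 2 rows agree on Supplier — 0 pairs.

1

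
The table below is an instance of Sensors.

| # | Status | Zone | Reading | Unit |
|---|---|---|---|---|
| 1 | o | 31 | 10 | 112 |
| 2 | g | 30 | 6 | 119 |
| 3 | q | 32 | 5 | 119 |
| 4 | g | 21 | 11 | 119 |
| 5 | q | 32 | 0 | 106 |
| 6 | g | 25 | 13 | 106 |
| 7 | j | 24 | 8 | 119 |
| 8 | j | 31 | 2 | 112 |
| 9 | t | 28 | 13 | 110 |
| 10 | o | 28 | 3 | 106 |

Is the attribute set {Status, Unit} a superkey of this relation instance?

Rows 2 and 4 have the same {Status, Unit} value (Status=g, Unit=119) but are distinct tuples, so {Status, Unit} does not determine every attribute — not a superkey.

No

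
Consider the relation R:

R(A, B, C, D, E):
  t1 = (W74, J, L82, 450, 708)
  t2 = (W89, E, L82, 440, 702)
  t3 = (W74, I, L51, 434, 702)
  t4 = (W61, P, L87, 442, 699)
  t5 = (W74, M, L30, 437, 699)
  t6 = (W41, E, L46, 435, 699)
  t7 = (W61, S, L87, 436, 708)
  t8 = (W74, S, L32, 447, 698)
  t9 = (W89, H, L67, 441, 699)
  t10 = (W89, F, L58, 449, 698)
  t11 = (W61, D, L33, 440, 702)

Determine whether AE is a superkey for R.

Yes

All 11 rows have distinct AE values, so AE → (all attributes) holds and AE is a superkey.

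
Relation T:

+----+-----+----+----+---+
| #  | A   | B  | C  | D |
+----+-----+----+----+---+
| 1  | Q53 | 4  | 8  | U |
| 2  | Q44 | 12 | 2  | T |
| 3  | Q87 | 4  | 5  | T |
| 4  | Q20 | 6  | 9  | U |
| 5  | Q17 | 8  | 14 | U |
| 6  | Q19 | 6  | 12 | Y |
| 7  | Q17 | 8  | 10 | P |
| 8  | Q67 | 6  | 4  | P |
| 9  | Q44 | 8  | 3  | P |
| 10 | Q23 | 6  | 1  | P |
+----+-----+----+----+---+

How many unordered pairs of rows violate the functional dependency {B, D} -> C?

(B=8, D=P): violating pairs (7,9) — 1 pair.
(B=6, D=P): violating pairs (8,10) — 1 pair.

2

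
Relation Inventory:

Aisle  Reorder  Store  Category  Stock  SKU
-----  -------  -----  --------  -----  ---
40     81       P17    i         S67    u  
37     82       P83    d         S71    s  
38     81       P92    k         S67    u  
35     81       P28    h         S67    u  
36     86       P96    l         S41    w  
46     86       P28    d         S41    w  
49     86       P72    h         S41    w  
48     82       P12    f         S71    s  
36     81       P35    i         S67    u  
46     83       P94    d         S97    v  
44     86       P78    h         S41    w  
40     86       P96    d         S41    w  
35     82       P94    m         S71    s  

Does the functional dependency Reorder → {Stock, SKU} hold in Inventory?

Reorder=81: 4 rows → {Stock,SKU} = (S67, u), (S67, u), (S67, u), (S67, u) ✓
Reorder=82: 3 rows → {Stock,SKU} = (S71, s), (S71, s), (S71, s) ✓
Reorder=86: 5 rows → {Stock,SKU} = (S41, w), (S41, w), (S41, w), (S41, w), (S41, w) ✓
Reorder=83: 1 row → {Stock,SKU} = (S97, v) ✓
Every Reorder value is associated with a single {Stock, SKU} value, so Reorder → {Stock, SKU} holds.

Yes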